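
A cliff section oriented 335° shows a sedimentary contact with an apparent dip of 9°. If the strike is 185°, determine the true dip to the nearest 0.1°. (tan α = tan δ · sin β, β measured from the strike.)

The section is 30° from the strike.
tan(true dip) = tan 9° / sin 30° = 0.3168
true dip = arctan 0.3168 = 17.58°

17.6°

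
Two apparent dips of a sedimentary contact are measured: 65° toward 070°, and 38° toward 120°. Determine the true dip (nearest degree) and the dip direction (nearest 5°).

true dip 66°, dip direction 050°

Represent each trace as a vector plunging at its apparent dip toward its trend (east-north-up frame): v₁ = (0.397, 0.145, -0.906), v₂ = (0.682, -0.394, -0.616).
The plane normal is n = v₁ × v₂ ∝ (0.446, 0.374, 0.255).
Dip δ = arctan(|n_h|/n_z) = arctan(0.582/0.255) = 66.3°.
The horizontal component of n points toward azimuth atan2(n_x, n_y) = 50°, the dip direction.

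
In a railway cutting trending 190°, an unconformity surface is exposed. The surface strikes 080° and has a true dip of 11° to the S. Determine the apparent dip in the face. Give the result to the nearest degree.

10°

The section lies 70° from the strike.
tan α = tan 11° × sin 70° = 0.1944 × 0.9397 = 0.1827
α = arctan(0.1827) = 10.35°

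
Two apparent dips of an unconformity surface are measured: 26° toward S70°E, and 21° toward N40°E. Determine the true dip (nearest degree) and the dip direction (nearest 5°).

true dip 28°, dip direction 085°

Represent each trace as a vector plunging at its apparent dip toward its trend (east-north-up frame): v₁ = (0.845, -0.307, -0.438), v₂ = (0.600, 0.715, -0.358).
Cross product v₁ × v₂ gives the pole to the plane: n ∝ (0.424, 0.040, 0.788).
tan δ = √(n_x²+n_y²)/n_z = 0.426/0.788, so δ = 28.4°.
Dip direction = atan2(0.424, 0.040) = 85° (azimuth of n's horizontal projection).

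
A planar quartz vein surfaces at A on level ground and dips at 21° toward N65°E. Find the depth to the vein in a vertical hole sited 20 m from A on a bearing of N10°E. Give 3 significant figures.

4.40 m

The hole lies 55° from the dip direction, so the down-dip offset is 20 × cos 55° = 11.47 m.
Depth = down-dip offset × tan(dip) = 11.47 × tan 21° = 11.47 × 0.3839
Depth = 4.40 m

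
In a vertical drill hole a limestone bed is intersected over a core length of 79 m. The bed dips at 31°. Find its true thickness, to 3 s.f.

67.7 m

True thickness t = h · cos(dip) = 79 × cos 31°
t = 79 × 0.8572 = 67.716 m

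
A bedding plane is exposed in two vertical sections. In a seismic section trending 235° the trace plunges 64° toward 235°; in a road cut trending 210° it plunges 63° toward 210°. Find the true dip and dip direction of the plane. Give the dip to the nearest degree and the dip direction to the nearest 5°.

true dip 64°, dip direction 230°

Represent each trace as a vector plunging at its apparent dip toward its trend (east-north-up frame): v₁ = (-0.359, -0.251, -0.899), v₂ = (-0.227, -0.393, -0.891).
n = v₁ × v₂ = (-0.129, -0.116, 0.084) (taken with n_z > 0).
tan δ = √(n_x²+n_y²)/n_z = 0.174/0.084, so δ = 64.2°.
Dip direction = atan2(-0.129, -0.116) = 228° (azimuth of n's horizontal projection).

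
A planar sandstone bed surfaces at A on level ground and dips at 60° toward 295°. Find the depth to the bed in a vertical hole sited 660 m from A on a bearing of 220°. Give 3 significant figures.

The hole lies 75° from the dip direction, so the down-dip offset is 660 × cos 75° = 170.82 m.
Depth = down-dip offset × tan(dip) = 170.82 × tan 60° = 170.82 × 1.7321
Depth = 295.87 m

296 m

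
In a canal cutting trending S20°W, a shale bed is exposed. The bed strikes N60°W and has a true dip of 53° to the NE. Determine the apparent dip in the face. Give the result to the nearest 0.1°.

52.6°

The section lies 80° from the strike.
tan(apparent dip) = tan 53° · sin 80° = 1.3069
α = arctan(1.3069) = 52.58°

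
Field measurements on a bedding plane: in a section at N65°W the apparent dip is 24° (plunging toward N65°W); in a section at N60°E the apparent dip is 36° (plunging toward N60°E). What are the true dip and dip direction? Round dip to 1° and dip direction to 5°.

Represent each trace as a vector plunging at its apparent dip toward its trend (east-north-up frame): v₁ = (-0.828, 0.386, -0.407), v₂ = (0.701, 0.405, -0.588).
n = v₁ × v₂ = (0.062, 0.772, 0.605) (taken with n_z > 0).
True dip = arccos(n_z / |n|) = arccos(0.6160) = 52.0°.
The horizontal component of n points toward azimuth atan2(n_x, n_y) = 5°, the dip direction.

true dip 52°, dip direction 005°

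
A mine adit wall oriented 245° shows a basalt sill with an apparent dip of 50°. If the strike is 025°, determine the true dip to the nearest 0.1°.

The section is 40° from the strike.
tan(true dip) = tan 50° / sin 40° = 1.8540
true dip = arctan 1.8540 = 61.66°

61.7°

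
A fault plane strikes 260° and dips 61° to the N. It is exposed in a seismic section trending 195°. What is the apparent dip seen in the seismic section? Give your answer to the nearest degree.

59°

The section lies 65° from the strike.
tan α = tan 61° × sin 65° = 1.8040 × 0.9063 = 1.6350
α = arctan(1.6350) = 58.55°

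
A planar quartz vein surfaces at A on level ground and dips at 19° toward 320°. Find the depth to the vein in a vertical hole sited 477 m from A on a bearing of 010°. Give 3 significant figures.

The hole lies 50° from the dip direction, so the down-dip offset is 477 × cos 50° = 306.61 m.
Depth = down-dip offset × tan(dip) = 306.61 × tan 19° = 306.61 × 0.3443
Depth = 105.57 m

106 m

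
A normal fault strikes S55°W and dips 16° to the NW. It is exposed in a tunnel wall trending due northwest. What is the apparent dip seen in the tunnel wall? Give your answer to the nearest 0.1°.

15.8°

The strike is S55°W and the section trends due northwest; the acute angle between them is β = 80°.
tan α = tan 16° × sin 80° = 0.2867 × 0.9848 = 0.2824
α = arctan(0.2824) = 15.77°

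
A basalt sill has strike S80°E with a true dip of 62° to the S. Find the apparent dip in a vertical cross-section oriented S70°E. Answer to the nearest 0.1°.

The section lies 10° from the strike.
tan α = tan 62° × sin 10° = 1.8807 × 0.1736 = 0.3266
apparent dip = arctan 0.3266 = 18.09°

18.1°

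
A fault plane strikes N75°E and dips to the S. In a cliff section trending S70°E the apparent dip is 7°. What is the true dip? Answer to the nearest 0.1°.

β = acute angle between strike N75°E and section S70°E = 35°.
tan(true dip) = tan 7° / sin 35° = 0.2141
δ = arctan(0.2141) = 12.08°

12.1°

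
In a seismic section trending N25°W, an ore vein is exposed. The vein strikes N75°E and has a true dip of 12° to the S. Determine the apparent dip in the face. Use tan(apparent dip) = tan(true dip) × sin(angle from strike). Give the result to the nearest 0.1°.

11.8°

The section lies 80° from the strike.
tan α = tan 12° × sin 80° = 0.2126 × 0.9848 = 0.2093
α = arctan(0.2093) = 11.82°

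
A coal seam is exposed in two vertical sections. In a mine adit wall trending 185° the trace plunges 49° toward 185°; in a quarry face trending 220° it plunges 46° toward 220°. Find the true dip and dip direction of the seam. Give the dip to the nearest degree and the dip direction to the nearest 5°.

Each apparent-dip line lies in the plane. As unit vectors (x east, y north, z up), v₁ plunges 49°→185° and v₂ plunges 46°→220°.
Cross product v₁ × v₂ gives the pole to the plane: n ∝ (-0.069, -0.296, 0.261).
True dip = arccos(n_z / |n|) = arccos(0.6524) = 49.3°.
Dip direction = azimuth of (n_x, n_y) = atan2(-0.069, -0.296) = 193°.

true dip 49°, dip direction 195°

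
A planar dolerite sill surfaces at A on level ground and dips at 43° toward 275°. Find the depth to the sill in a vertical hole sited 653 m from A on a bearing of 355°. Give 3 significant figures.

The hole lies 80° from the dip direction, so the down-dip offset is 653 × cos 80° = 113.39 m.
Depth = down-dip offset × tan(dip) = 113.39 × tan 43° = 113.39 × 0.9325
Depth = 105.74 m

106 m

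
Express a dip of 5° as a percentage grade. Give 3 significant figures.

8.75%

grade % = 100 × tan 5° = 100 × 0.0875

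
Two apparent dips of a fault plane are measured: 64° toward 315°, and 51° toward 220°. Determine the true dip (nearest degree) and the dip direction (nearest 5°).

Each apparent-dip line lies in the plane. As unit vectors (x east, y north, z up), v₁ plunges 64°→315° and v₂ plunges 51°→220°.
n = v₁ × v₂ = (-0.674, 0.123, 0.275) (taken with n_z > 0).
tan δ = √(n_x²+n_y²)/n_z = 0.685/0.275, so δ = 68.1°.
Dip direction = azimuth of (n_x, n_y) = atan2(-0.674, 0.123) = 280°.

true dip 68°, dip direction 280°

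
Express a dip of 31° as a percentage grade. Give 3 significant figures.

grade % = 100 × tan 31° = 100 × 0.6009

60.1%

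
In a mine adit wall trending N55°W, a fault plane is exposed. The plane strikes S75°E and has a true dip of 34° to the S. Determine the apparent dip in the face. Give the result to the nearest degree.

The strike is S75°E and the section trends N55°W; the acute angle between them is β = 20°.
tan(apparent dip) = tan 34° · sin 20° = 0.2307
apparent dip = arctan 0.2307 = 12.99°

13°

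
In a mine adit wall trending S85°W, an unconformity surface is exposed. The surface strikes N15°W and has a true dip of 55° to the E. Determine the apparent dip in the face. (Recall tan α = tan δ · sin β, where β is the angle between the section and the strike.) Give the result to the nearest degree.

55°

The section lies 80° from the strike.
tan α = tan 55° × sin 80° = 1.4281 × 0.9848 = 1.4065
apparent dip = arctan 1.4065 = 54.59°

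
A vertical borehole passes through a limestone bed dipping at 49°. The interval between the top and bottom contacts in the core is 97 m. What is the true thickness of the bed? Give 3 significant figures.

True thickness t = h · cos(dip) = 97 × cos 49°
t = 97 × 0.6561 = 63.638 m

63.6 m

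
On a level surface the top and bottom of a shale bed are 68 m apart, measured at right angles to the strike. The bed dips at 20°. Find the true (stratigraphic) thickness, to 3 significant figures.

True thickness t = w · sin(dip) = 68 × sin 20°
t = 68 × 0.3420 = 23.257 m

23.3 m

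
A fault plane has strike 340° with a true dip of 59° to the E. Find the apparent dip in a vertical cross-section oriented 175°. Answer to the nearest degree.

The strike is 340° and the section trends 175°; the acute angle between them is β = 15°.
tan α = tan 59° × sin 15° = 1.6643 × 0.2588 = 0.4307
α = arctan(0.4307) = 23.30°

23°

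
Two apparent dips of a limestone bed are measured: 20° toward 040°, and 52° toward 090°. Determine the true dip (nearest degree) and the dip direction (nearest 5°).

true dip 55°, dip direction 115°

Each apparent-dip line lies in the plane. As unit vectors (x east, y north, z up), v₁ plunges 20°→040° and v₂ plunges 52°→090°.
Cross product v₁ × v₂ gives the pole to the plane: n ∝ (0.567, -0.265, 0.443).
Dip δ = arctan(|n_h|/n_z) = arctan(0.626/0.443) = 54.7°.
Dip direction = azimuth of (n_x, n_y) = atan2(0.567, -0.265) = 115°.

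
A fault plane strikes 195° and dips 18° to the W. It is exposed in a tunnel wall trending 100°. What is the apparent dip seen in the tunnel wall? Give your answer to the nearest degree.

The strike is 195° and the section trends 100°; the acute angle between them is β = 85°.
tan(apparent dip) = tan 18° · sin 85° = 0.3237
apparent dip = arctan 0.3237 = 17.94°

18°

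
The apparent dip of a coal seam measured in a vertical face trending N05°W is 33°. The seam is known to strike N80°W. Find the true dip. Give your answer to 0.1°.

33.9°

β = acute angle between strike N80°W and section N05°W = 75°.
tan(true dip) = tan 33° / sin 75° = 0.6723
true dip = arctan 0.6723 = 33.91°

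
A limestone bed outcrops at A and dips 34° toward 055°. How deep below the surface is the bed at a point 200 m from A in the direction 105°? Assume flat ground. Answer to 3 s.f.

The hole lies 50° from the dip direction, so the down-dip offset is 200 × cos 50° = 128.56 m.
Depth = down-dip offset × tan(dip) = 128.56 × tan 34° = 128.56 × 0.6745
Depth = 86.71 m

86.7 m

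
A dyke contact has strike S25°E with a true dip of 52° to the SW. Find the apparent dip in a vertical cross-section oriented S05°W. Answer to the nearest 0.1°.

The section lies 30° from the strike.
tan α = tan 52° × sin 30° = 1.2799 × 0.5000 = 0.6400
apparent dip = arctan 0.6400 = 32.62°

32.6°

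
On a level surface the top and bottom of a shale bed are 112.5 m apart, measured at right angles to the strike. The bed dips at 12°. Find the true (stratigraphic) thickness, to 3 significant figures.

23.4 m

True thickness t = w · sin(dip) = 112.5 × sin 12°
t = 112.5 × 0.2079 = 23.390 m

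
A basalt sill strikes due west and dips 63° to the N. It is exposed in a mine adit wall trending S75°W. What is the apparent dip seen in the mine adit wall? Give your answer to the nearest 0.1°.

Angle between strike (due west) and section (S75°W): β = 15°.
tan α = tan 63° × sin 15° = 1.9626 × 0.2588 = 0.5080
α = arctan(0.5080) = 26.93°

26.9°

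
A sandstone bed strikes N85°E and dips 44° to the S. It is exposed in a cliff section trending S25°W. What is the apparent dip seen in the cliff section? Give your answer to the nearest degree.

Angle between strike (N85°E) and section (S25°W): β = 60°.
tan(apparent dip) = tan 44° · sin 60° = 0.8363
apparent dip = arctan 0.8363 = 39.91°

40°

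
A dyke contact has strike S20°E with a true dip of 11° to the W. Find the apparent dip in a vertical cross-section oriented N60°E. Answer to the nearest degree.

Angle between strike (S20°E) and section (N60°E): β = 80°.
tan α = tan 11° × sin 80° = 0.1944 × 0.9848 = 0.1914
apparent dip = arctan 0.1914 = 10.84°

11°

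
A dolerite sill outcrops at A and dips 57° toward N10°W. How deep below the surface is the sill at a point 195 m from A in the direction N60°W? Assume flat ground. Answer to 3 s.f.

193 m

The hole lies 50° from the dip direction, so the down-dip offset is 195 × cos 50° = 125.34 m.
Depth = down-dip offset × tan(dip) = 125.34 × tan 57° = 125.34 × 1.5399
Depth = 193.01 m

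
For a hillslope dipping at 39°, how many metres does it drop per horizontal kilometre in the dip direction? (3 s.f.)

810 m

drop per km = 1000 × tan 39° = 1000 × 0.8098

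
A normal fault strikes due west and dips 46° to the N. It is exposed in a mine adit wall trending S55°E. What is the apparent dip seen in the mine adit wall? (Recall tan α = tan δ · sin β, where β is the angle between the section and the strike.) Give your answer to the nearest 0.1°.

The section lies 35° from the strike.
tan α = tan 46° × sin 35° = 1.0355 × 0.5736 = 0.5940
α = arctan(0.5940) = 30.71°

30.7°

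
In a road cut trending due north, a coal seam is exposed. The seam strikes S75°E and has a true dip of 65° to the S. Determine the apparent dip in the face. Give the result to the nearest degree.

Angle between strike (S75°E) and section (due north): β = 75°.
tan α = tan 65° × sin 75° = 2.1445 × 0.9659 = 2.0714
apparent dip = arctan 2.0714 = 64.23°

64°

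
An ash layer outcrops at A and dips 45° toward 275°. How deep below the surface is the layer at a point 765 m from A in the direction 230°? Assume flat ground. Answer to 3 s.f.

541 m

The hole lies 45° from the dip direction, so the down-dip offset is 765 × cos 45° = 540.94 m.
Depth = down-dip offset × tan(dip) = 540.94 × tan 45° = 540.94 × 1.0000
Depth = 540.94 m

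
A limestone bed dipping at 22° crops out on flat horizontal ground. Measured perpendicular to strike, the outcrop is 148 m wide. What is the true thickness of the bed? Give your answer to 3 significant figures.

True thickness t = w · sin(dip) = 148 × sin 22°
t = 148 × 0.3746 = 55.442 m

55.4 m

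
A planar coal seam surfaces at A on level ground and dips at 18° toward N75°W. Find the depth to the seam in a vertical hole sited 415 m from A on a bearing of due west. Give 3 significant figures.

The hole lies 15° from the dip direction, so the down-dip offset is 415 × cos 15° = 400.86 m.
Depth = down-dip offset × tan(dip) = 400.86 × tan 18° = 400.86 × 0.3249
Depth = 130.25 m

130 m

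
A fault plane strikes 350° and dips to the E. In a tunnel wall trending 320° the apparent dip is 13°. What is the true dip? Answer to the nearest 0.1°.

24.8°

β = acute angle between strike 350° and section 320° = 30°.
tan δ = tan α / sin β = tan 13° / sin 30° = 0.2309 / 0.5000 = 0.4617
true dip = arctan 0.4617 = 24.78°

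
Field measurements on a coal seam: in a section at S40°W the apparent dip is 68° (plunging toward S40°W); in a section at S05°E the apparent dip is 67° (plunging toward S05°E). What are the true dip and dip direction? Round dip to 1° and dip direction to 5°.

true dip 69°, dip direction 200°

The two traces are lines in the plane: v₁ = (sin 220°·cos 68°, cos 220°·cos 68°, −sin 68°), v₂ = (sin 175°·cos 67°, cos 175°·cos 67°, −sin 67°).
n = v₁ × v₂ = (-0.097, -0.253, 0.103) (taken with n_z > 0).
True dip = arccos(n_z / |n|) = arccos(0.3567) = 69.1°.
Dip direction = azimuth of (n_x, n_y) = atan2(-0.097, -0.253) = 201°.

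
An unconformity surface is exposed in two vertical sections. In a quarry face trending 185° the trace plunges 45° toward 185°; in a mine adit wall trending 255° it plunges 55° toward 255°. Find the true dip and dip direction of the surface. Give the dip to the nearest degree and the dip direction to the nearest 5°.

true dip 57°, dip direction 235°

Represent each trace as a vector plunging at its apparent dip toward its trend (east-north-up frame): v₁ = (-0.062, -0.704, -0.707), v₂ = (-0.554, -0.148, -0.819).
Cross product v₁ × v₂ gives the pole to the plane: n ∝ (-0.472, -0.341, 0.381).
Dip δ = arctan(|n_h|/n_z) = arctan(0.582/0.381) = 56.8°.
Dip direction = atan2(-0.472, -0.341) = 234° (azimuth of n's horizontal projection).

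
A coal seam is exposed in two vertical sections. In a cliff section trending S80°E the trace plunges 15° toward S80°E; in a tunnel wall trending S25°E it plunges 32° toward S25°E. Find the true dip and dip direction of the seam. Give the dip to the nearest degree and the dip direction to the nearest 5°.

true dip 32°, dip direction 165°

The two traces are lines in the plane: v₁ = (sin 100°·cos 15°, cos 100°·cos 15°, −sin 15°), v₂ = (sin 155°·cos 32°, cos 155°·cos 32°, −sin 32°).
n = v₁ × v₂ = (0.110, -0.411, 0.671) (taken with n_z > 0).
Dip δ = arctan(|n_h|/n_z) = arctan(0.426/0.671) = 32.4°.
Dip direction = azimuth of (n_x, n_y) = atan2(0.110, -0.411) = 165°.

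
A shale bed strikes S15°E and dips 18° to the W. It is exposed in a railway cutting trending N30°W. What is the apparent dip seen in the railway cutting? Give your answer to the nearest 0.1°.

The strike is S15°E and the section trends N30°W; the acute angle between them is β = 15°.
tan(apparent dip) = tan 18° · sin 15° = 0.0841
apparent dip = arctan 0.0841 = 4.81°

4.8°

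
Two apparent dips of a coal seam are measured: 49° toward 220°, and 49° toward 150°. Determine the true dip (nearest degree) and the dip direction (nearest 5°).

Each apparent-dip line lies in the plane. As unit vectors (x east, y north, z up), v₁ plunges 49°→220° and v₂ plunges 49°→150°.
The plane normal is n = v₁ × v₂ ∝ (-0.050, -0.566, 0.404).
Dip δ = arctan(|n_h|/n_z) = arctan(0.568/0.404) = 54.5°.
The horizontal component of n points toward azimuth atan2(n_x, n_y) = 185°, the dip direction.

true dip 55°, dip direction 185°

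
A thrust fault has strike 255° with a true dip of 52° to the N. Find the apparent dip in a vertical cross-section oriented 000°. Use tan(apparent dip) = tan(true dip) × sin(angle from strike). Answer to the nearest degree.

51°

Angle between strike (255°) and section (000°): β = 75°.
tan(apparent dip) = tan 52° · sin 75° = 1.2363
apparent dip = arctan 1.2363 = 51.03°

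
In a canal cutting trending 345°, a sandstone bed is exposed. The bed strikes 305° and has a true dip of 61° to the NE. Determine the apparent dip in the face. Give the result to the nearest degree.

49°

The strike is 305° and the section trends 345°; the acute angle between them is β = 40°.
tan α = tan 61° × sin 40° = 1.8040 × 0.6428 = 1.1596
apparent dip = arctan 1.1596 = 49.23°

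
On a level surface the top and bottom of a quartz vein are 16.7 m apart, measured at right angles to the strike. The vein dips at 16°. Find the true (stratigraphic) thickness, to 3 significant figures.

4.60 m

True thickness t = w · sin(dip) = 16.7 × sin 16°
t = 16.7 × 0.2756 = 4.603 m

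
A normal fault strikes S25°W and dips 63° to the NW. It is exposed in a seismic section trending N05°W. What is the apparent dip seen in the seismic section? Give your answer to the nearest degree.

44°

Angle between strike (S25°W) and section (N05°W): β = 30°.
tan α = tan 63° × sin 30° = 1.9626 × 0.5000 = 0.9813
α = arctan(0.9813) = 44.46°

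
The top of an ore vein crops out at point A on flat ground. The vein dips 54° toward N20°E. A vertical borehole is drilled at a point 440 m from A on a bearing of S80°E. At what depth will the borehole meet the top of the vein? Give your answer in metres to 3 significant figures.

The hole lies 80° from the dip direction, so the down-dip offset is 440 × cos 80° = 76.41 m.
Depth = down-dip offset × tan(dip) = 76.41 × tan 54° = 76.41 × 1.3764
Depth = 105.16 m

105 m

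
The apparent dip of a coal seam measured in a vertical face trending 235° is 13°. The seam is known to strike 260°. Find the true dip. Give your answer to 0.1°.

β = acute angle between strike 260° and section 235° = 25°.
tan(true dip) = tan 13° / sin 25° = 0.5463
δ = arctan(0.5463) = 28.65°

28.6°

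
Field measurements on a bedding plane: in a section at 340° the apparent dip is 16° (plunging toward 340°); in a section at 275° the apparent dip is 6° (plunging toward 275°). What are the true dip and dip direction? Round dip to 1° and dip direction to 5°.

Represent each trace as a vector plunging at its apparent dip toward its trend (east-north-up frame): v₁ = (-0.329, 0.903, -0.276), v₂ = (-0.991, 0.087, -0.105).
The plane normal is n = v₁ × v₂ ∝ (-0.071, 0.239, 0.866).
True dip = arccos(n_z / |n|) = arccos(0.9611) = 16.0°.
Dip direction = atan2(-0.071, 0.239) = 344° (azimuth of n's horizontal projection).

true dip 16°, dip direction 345°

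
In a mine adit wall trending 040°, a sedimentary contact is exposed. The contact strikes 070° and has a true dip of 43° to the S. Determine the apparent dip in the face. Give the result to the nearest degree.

The strike is 070° and the section trends 040°; the acute angle between them is β = 30°.
tan α = tan 43° × sin 30° = 0.9325 × 0.5000 = 0.4663
apparent dip = arctan 0.4663 = 25.00°

25°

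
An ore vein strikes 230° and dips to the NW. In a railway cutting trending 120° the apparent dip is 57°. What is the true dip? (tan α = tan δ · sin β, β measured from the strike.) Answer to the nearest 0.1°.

58.6°

The section is 70° from the strike.
tan δ = tan α / sin β = tan 57° / sin 70° = 1.5399 / 0.9397 = 1.6387
true dip = arctan 1.6387 = 58.61°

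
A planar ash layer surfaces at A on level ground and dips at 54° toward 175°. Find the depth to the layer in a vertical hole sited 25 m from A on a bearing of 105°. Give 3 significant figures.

11.8 m

The hole lies 70° from the dip direction, so the down-dip offset is 25 × cos 70° = 8.55 m.
Depth = down-dip offset × tan(dip) = 8.55 × tan 54° = 8.55 × 1.3764
Depth = 11.77 m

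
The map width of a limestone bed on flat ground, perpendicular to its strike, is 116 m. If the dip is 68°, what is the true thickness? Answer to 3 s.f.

True thickness t = w · sin(dip) = 116 × sin 68°
t = 116 × 0.9272 = 107.553 m

108 m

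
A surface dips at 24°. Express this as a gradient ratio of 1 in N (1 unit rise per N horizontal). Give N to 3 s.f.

1 : N means tan θ = 1/N, so N = 1/tan 24° = 1/0.4452

1 in 2.25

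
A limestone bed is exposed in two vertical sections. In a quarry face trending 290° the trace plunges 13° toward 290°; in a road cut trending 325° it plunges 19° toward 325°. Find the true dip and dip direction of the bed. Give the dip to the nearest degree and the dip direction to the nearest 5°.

Each apparent-dip line lies in the plane. As unit vectors (x east, y north, z up), v₁ plunges 13°→290° and v₂ plunges 19°→325°.
Cross product v₁ × v₂ gives the pole to the plane: n ∝ (-0.066, 0.176, 0.528).
Dip δ = arctan(|n_h|/n_z) = arctan(0.188/0.528) = 19.6°.
The horizontal component of n points toward azimuth atan2(n_x, n_y) = 340°, the dip direction.

true dip 20°, dip direction 340°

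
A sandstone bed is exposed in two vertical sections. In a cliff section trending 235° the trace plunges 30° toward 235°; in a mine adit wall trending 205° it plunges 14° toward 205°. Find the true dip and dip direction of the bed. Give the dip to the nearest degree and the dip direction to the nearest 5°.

Represent each trace as a vector plunging at its apparent dip toward its trend (east-north-up frame): v₁ = (-0.709, -0.497, -0.500), v₂ = (-0.410, -0.879, -0.242).
n = v₁ × v₂ = (-0.320, 0.033, 0.420) (taken with n_z > 0).
tan δ = √(n_x²+n_y²)/n_z = 0.321/0.420, so δ = 37.4°.
Dip direction = atan2(-0.320, 0.033) = 276° (azimuth of n's horizontal projection).

true dip 37°, dip direction 275°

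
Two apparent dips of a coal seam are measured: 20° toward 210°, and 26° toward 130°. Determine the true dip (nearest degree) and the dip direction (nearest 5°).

true dip 29°, dip direction 160°

Each apparent-dip line lies in the plane. As unit vectors (x east, y north, z up), v₁ plunges 20°→210° and v₂ plunges 26°→130°.
Cross product v₁ × v₂ gives the pole to the plane: n ∝ (0.159, -0.441, 0.832).
True dip = arccos(n_z / |n|) = arccos(0.8709) = 29.4°.
The horizontal component of n points toward azimuth atan2(n_x, n_y) = 160°, the dip direction.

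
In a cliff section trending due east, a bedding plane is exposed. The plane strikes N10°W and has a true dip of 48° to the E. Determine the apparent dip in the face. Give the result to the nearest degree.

The strike is N10°W and the section trends due east; the acute angle between them is β = 80°.
tan(apparent dip) = tan 48° · sin 80° = 1.0937
α = arctan(1.0937) = 47.56°

48°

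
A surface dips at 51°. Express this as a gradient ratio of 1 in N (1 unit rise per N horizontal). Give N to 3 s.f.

1 : N means tan θ = 1/N, so N = 1/tan 51° = 1/1.2349

1 in 0.810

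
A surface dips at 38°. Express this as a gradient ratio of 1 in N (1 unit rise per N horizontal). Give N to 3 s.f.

1 : N means tan θ = 1/N, so N = 1/tan 38° = 1/0.7813

1 in 1.28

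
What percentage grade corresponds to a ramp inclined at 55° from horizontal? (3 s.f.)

grade % = 100 × tan 55° = 100 × 1.4281

143%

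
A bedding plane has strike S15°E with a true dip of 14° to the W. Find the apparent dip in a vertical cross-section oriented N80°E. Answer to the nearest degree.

The strike is S15°E and the section trends N80°E; the acute angle between them is β = 85°.
tan(apparent dip) = tan 14° · sin 85° = 0.2484
apparent dip = arctan 0.2484 = 13.95°

14°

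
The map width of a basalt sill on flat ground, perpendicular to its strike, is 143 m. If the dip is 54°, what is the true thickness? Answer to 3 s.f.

116 m

True thickness t = w · sin(dip) = 143 × sin 54°
t = 143 × 0.8090 = 115.689 m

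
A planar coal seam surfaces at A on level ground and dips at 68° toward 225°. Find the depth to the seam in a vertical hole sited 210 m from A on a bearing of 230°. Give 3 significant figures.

The hole lies 5° from the dip direction, so the down-dip offset is 210 × cos 5° = 209.20 m.
Depth = down-dip offset × tan(dip) = 209.20 × tan 68° = 209.20 × 2.4751
Depth = 517.79 m

518 m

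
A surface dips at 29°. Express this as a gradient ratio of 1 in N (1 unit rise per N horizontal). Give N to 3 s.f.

1 : N means tan θ = 1/N, so N = 1/tan 29° = 1/0.5543

1 in 1.80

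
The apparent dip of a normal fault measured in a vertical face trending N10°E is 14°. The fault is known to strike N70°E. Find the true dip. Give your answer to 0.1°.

16.1°

The section is 60° from the strike.
tan δ = tan α / sin β = tan 14° / sin 60° = 0.2493 / 0.8660 = 0.2879
true dip = arctan 0.2879 = 16.06°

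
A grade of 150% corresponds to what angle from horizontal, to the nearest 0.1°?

56.3°

tan θ = 150/100 = 1.5000
θ = arctan(1.5000) = 56.31°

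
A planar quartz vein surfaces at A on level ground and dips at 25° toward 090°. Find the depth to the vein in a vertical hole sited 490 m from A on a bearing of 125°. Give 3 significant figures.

The hole lies 35° from the dip direction, so the down-dip offset is 490 × cos 35° = 401.38 m.
Depth = down-dip offset × tan(dip) = 401.38 × tan 25° = 401.38 × 0.4663
Depth = 187.17 m

187 m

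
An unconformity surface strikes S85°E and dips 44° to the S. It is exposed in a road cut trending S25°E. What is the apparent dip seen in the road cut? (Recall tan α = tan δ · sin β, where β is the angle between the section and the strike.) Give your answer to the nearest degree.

40°

Angle between strike (S85°E) and section (S25°E): β = 60°.
tan α = tan 44° × sin 60° = 0.9657 × 0.8660 = 0.8363
α = arctan(0.8363) = 39.91°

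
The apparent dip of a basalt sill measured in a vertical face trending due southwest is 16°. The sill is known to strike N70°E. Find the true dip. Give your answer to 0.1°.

34.2°

β = acute angle between strike N70°E and section due southwest = 25°.
tan(true dip) = tan 16° / sin 25° = 0.6785
δ = arctan(0.6785) = 34.16°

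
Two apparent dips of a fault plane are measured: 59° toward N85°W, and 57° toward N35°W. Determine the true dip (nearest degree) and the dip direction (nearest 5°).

true dip 61°, dip direction 295°

Represent each trace as a vector plunging at its apparent dip toward its trend (east-north-up frame): v₁ = (-0.513, 0.045, -0.857), v₂ = (-0.312, 0.446, -0.839).
Cross product v₁ × v₂ gives the pole to the plane: n ∝ (-0.345, 0.163, 0.215).
True dip = arccos(n_z / |n|) = arccos(0.4911) = 60.6°.
The horizontal component of n points toward azimuth atan2(n_x, n_y) = 295°, the dip direction.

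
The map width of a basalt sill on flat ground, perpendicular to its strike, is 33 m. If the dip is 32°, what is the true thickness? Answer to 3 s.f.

True thickness t = w · sin(dip) = 33 × sin 32°
t = 33 × 0.5299 = 17.487 m

17.5 m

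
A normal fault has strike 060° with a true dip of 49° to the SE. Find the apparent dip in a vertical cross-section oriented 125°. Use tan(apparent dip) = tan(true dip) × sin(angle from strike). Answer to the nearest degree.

Angle between strike (060°) and section (125°): β = 65°.
tan(apparent dip) = tan 49° · sin 65° = 1.0426
α = arctan(1.0426) = 46.19°

46°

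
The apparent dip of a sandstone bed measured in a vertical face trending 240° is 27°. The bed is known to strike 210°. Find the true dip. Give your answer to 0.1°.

45.5°

The section is 30° from the strike.
tan(true dip) = tan 27° / sin 30° = 1.0191
δ = arctan(1.0191) = 45.54°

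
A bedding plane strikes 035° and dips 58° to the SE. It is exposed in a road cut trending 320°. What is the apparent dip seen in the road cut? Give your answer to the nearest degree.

57°

The section lies 75° from the strike.
tan α = tan 58° × sin 75° = 1.6003 × 0.9659 = 1.5458
apparent dip = arctan 1.5458 = 57.10°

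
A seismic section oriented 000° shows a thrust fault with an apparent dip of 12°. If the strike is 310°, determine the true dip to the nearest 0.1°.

15.5°

β = acute angle between strike 310° and section 000° = 50°.
tan(true dip) = tan 12° / sin 50° = 0.2775
true dip = arctan 0.2775 = 15.51°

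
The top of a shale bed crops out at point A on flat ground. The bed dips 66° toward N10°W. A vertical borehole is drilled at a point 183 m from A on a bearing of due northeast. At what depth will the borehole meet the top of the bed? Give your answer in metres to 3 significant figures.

The hole lies 55° from the dip direction, so the down-dip offset is 183 × cos 55° = 104.96 m.
Depth = down-dip offset × tan(dip) = 104.96 × tan 66° = 104.96 × 2.2460
Depth = 235.75 m

236 m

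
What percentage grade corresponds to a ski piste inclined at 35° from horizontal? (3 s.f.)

grade % = 100 × tan 35° = 100 × 0.7002

70.0%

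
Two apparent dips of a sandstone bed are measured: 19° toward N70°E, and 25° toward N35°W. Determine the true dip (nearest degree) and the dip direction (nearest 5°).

true dip 34°, dip direction 010°

Each apparent-dip line lies in the plane. As unit vectors (x east, y north, z up), v₁ plunges 19°→N70°E and v₂ plunges 25°→N35°W.
n = v₁ × v₂ = (0.105, 0.545, 0.828) (taken with n_z > 0).
True dip = arccos(n_z / |n|) = arccos(0.8307) = 33.8°.
Dip direction = atan2(0.105, 0.545) = 11° (azimuth of n's horizontal projection).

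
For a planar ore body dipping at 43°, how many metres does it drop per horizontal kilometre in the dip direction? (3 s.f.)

drop per km = 1000 × tan 43° = 1000 × 0.9325

933 m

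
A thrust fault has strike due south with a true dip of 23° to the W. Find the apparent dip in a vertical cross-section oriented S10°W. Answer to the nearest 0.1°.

Angle between strike (due south) and section (S10°W): β = 10°.
tan(apparent dip) = tan 23° · sin 10° = 0.0737
α = arctan(0.0737) = 4.22°

4.2°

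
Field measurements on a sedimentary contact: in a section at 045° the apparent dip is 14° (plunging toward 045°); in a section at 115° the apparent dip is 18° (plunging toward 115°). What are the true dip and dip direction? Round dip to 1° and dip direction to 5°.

The two traces are lines in the plane: v₁ = (sin 45°·cos 14°, cos 45°·cos 14°, −sin 14°), v₂ = (sin 115°·cos 18°, cos 115°·cos 18°, −sin 18°).
The plane normal is n = v₁ × v₂ ∝ (0.309, -0.003, 0.867).
Dip δ = arctan(|n_h|/n_z) = arctan(0.309/0.867) = 19.6°.
The horizontal component of n points toward azimuth atan2(n_x, n_y) = 91°, the dip direction.

true dip 20°, dip direction 090°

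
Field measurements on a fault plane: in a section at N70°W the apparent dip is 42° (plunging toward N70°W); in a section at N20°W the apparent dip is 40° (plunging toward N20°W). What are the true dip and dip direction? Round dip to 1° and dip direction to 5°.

true dip 44°, dip direction 310°

Represent each trace as a vector plunging at its apparent dip toward its trend (east-north-up frame): v₁ = (-0.698, 0.254, -0.669), v₂ = (-0.262, 0.720, -0.643).
n = v₁ × v₂ = (-0.318, 0.274, 0.436) (taken with n_z > 0).
Dip δ = arctan(|n_h|/n_z) = arctan(0.420/0.436) = 43.9°.
Dip direction = atan2(-0.318, 0.274) = 311° (azimuth of n's horizontal projection).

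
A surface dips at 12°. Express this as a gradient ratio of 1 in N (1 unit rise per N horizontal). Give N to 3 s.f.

1 in 4.70

1 : N means tan θ = 1/N, so N = 1/tan 12° = 1/0.2126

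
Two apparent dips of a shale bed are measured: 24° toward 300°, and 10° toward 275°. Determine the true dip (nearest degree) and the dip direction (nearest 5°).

Represent each trace as a vector plunging at its apparent dip toward its trend (east-north-up frame): v₁ = (-0.791, 0.457, -0.407), v₂ = (-0.981, 0.086, -0.174).
The plane normal is n = v₁ × v₂ ∝ (-0.044, 0.262, 0.380).
Dip δ = arctan(|n_h|/n_z) = arctan(0.265/0.380) = 34.9°.
The horizontal component of n points toward azimuth atan2(n_x, n_y) = 350°, the dip direction.

true dip 35°, dip direction 350°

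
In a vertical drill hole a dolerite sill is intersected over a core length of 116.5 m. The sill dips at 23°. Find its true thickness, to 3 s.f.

107 m

True thickness t = h · cos(dip) = 116.5 × cos 23°
t = 116.5 × 0.9205 = 107.239 m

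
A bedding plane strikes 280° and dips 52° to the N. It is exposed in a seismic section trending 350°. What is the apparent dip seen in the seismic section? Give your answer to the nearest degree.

50°

The section lies 70° from the strike.
tan α = tan 52° × sin 70° = 1.2799 × 0.9397 = 1.2028
apparent dip = arctan 1.2028 = 50.26°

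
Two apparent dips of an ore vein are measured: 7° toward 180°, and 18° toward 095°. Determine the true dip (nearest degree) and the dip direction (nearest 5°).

Represent each trace as a vector plunging at its apparent dip toward its trend (east-north-up frame): v₁ = (0.000, -0.993, -0.122), v₂ = (0.947, -0.083, -0.309).
The plane normal is n = v₁ × v₂ ∝ (0.297, -0.115, 0.940).
True dip = arccos(n_z / |n|) = arccos(0.9472) = 18.7°.
Dip direction = azimuth of (n_x, n_y) = atan2(0.297, -0.115) = 111°.

true dip 19°, dip direction 110°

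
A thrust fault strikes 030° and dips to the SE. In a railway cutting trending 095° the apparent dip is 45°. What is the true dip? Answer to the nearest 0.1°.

47.8°

The section is 65° from the strike.
tan δ = tan α / sin β = tan 45° / sin 65° = 1.0000 / 0.9063 = 1.1034
true dip = arctan 1.1034 = 47.81°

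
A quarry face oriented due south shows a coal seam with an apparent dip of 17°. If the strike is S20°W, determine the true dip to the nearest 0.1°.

41.8°

β = acute angle between strike S20°W and section due south = 20°.
tan δ = tan α / sin β = tan 17° / sin 20° = 0.3057 / 0.3420 = 0.8939
true dip = arctan 0.8939 = 41.79°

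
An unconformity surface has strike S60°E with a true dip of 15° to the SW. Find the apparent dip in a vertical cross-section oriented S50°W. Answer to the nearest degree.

14°

Angle between strike (S60°E) and section (S50°W): β = 70°.
tan(apparent dip) = tan 15° · sin 70° = 0.2518
apparent dip = arctan 0.2518 = 14.13°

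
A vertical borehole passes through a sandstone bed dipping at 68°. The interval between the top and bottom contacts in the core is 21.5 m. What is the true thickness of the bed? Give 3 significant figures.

True thickness t = h · cos(dip) = 21.5 × cos 68°
t = 21.5 × 0.3746 = 8.054 m

8.05 m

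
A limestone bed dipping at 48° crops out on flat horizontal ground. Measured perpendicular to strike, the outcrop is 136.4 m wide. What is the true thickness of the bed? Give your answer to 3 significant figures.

True thickness t = w · sin(dip) = 136.4 × sin 48°
t = 136.4 × 0.7431 = 101.365 m

101 m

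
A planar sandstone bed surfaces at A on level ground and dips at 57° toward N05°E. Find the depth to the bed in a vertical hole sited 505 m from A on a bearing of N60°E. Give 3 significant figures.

446 m

The hole lies 55° from the dip direction, so the down-dip offset is 505 × cos 55° = 289.66 m.
Depth = down-dip offset × tan(dip) = 289.66 × tan 57° = 289.66 × 1.5399
Depth = 446.03 m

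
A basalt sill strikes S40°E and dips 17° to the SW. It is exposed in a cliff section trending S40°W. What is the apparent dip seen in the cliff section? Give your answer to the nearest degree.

17°

The section lies 80° from the strike.
tan(apparent dip) = tan 17° · sin 80° = 0.3011
apparent dip = arctan 0.3011 = 16.76°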